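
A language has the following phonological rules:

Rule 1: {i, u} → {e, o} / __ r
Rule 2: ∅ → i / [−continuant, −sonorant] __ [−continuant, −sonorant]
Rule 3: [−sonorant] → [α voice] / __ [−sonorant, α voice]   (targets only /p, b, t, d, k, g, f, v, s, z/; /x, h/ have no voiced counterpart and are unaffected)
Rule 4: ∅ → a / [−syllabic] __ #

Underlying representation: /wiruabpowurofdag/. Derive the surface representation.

Rule 1 (pre-rhotic lowering): /i/ is a high vowel immediately before /r/, so it lowers to [e]. /u/ is a high vowel immediately before /r/, so it lowers to [o]. /wiruabpowurofdag/ → weruabpoworofdag.
Rule 2 (stop-cluster i-epenthesis): /b/ and /p/ form a stop–stop cluster, so [i] is inserted between them. /weruabpoworofdag/ → weruabipoworofdag.
Rule 3 (regressive voicing assimilation): /f/ precedes the voiced obstruent /d/, so it voices to [v] by assimilation. /weruabipoworofdag/ → weruabipoworovdag.
Rule 4 (final a-epenthesis): the form ends in the consonant /g/, so [a] is inserted word-finally. /weruabipoworovdag/ → weruabipoworovdaga.

weruabipoworovdaga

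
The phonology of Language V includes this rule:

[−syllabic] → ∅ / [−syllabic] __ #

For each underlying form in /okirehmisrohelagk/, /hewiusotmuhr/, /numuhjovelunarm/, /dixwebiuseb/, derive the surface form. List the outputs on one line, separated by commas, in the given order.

/okirehmisrohelagk/: /k/ is the second consonant of a word-final cluster /gk/, so it deletes. → [okirehmisrohelag].
/hewiusotmuhr/: /r/ is the second consonant of a word-final cluster /hr/, so it deletes. → [hewiusotmuh].
/numuhjovelunarm/: /m/ is the second consonant of a word-final cluster /rm/, so it deletes. → [numuhjovelunar].
/dixwebiuseb/: the rule's environment is not met; surfaces unchanged as [dixwebiuseb].

okirehmisrohelag, hewiusotmuh, numuhjovelunar, dixwebiuseb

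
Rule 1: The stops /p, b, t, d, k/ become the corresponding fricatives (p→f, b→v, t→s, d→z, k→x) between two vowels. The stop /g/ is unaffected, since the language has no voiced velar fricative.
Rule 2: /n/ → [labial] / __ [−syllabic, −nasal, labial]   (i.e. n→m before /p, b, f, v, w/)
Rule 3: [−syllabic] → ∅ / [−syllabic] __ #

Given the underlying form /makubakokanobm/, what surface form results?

maxuvaxoxanob

Rule 1 (intervocalic spirantization): /k/ is a stop between vowels /a/ and /u/, so it spirantizes to the fricative [x]. /b/ is a stop between vowels /u/ and /a/, so it spirantizes to the fricative [v]. /k/ is a stop between vowels /a/ and /o/, so it spirantizes to the fricative [x]. /k/ is a stop between vowels /o/ and /a/, so it spirantizes to the fricative [x]. /makubakokanobm/ → maxuvaxoxanobm.
Rule 2 (nasal place assimilation): no segment meets the environment; /maxuvaxoxanobm/ is unchanged.
Rule 3 (final cluster simplification): /m/ is the second consonant of a word-final cluster /bm/, so it deletes. /maxuvaxoxanobm/ → maxuvaxoxanob.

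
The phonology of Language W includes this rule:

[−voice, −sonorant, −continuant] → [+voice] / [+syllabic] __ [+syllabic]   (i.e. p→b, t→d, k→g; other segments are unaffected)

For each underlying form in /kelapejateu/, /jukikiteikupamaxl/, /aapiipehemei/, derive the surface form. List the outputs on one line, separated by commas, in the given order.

/kelapejateu/: /p/ is a voiceless stop between vowels /a/ and /e/, so it voices to [b]. /t/ is a voiceless stop between vowels /a/ and /e/, so it voices to [d]. → [kelabejadeu].
/jukikiteikupamaxl/: /k/ is a voiceless stop between vowels /u/ and /i/, so it voices to [g]. /k/ is a voiceless stop between vowels /i/ and /i/, so it voices to [g]. /t/ is a voiceless stop between vowels /i/ and /e/, so it voices to [d]. /k/ is a voiceless stop between vowels /i/ and /u/, so it voices to [g]. /p/ is a voiceless stop between vowels /u/ and /a/, so it voices to [b]. → [jugigideigubamaxl].
/aapiipehemei/: /p/ is a voiceless stop between vowels /a/ and /i/, so it voices to [b]. /p/ is a voiceless stop between vowels /i/ and /e/, so it voices to [b]. → [aabiibehemei].

kelabejadeu, jugigideigubamaxl, aabiibehemei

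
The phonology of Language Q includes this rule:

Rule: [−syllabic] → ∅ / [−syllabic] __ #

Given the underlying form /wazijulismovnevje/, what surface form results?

wazijulismovnevje

No segment of /wazijulismovnevje/ meets the structural description of the rule, so the form surfaces unchanged.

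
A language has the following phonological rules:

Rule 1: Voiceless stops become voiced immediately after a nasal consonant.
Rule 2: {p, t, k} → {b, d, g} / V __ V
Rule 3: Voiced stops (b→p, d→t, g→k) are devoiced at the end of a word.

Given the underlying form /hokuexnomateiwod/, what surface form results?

Rule 1 (post-nasal voicing): no segment meets the environment; /hokuexnomateiwod/ is unchanged.
Rule 2 (intervocalic voicing): /k/ is a voiceless stop between vowels /o/ and /u/, so it voices to [g]. /t/ is a voiceless stop between vowels /a/ and /e/, so it voices to [d]. /hokuexnomateiwod/ → hoguexnomadeiwod.
Rule 3 (final devoicing): /d/ is a voiced stop in word-final position, so it devoices to [t]. /hoguexnomadeiwod/ → hoguexnomadeiwot.

hoguexnomadeiwot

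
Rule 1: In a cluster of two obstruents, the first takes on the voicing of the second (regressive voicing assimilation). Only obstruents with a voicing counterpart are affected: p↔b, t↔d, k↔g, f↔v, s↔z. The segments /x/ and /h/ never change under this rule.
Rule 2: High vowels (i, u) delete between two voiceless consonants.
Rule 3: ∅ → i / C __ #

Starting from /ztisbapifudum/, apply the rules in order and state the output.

Rule 1 (regressive voicing assimilation): /z/ precedes the voiceless obstruent /t/, so it devoices to [s] by assimilation. /s/ precedes the voiced obstruent /b/, so it voices to [z] by assimilation. /ztisbapifudum/ → stizbapifudum.
Rule 2 (high vowel syncope): /i/ is a high vowel flanked by voiceless consonants /p/ and /f/, so it deletes. /stizbapifudum/ → stizbapfudum.
Rule 3 (final i-epenthesis): the form ends in the consonant /m/, so [i] is inserted word-finally. /stizbapfudum/ → stizbapfudumi.

stizbapfudumi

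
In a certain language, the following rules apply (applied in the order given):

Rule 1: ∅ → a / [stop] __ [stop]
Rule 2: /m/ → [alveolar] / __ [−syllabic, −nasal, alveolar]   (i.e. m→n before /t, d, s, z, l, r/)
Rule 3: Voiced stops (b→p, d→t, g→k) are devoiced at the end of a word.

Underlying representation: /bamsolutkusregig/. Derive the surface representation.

bansolutakusregik

Rule 1 (stop-cluster a-epenthesis): /t/ and /k/ form a stop–stop cluster, so [a] is inserted between them. /bamsolutkusregig/ → bamsolutakusregig.
Rule 2 (nasal place assimilation): /m/ precedes the alveolar consonant /s/, so it assimilates in place to [n]. /bamsolutakusregig/ → bansolutakusregig.
Rule 3 (final devoicing): /g/ is a voiced stop in word-final position, so it devoices to [k]. /bansolutakusregig/ → bansolutakusregik.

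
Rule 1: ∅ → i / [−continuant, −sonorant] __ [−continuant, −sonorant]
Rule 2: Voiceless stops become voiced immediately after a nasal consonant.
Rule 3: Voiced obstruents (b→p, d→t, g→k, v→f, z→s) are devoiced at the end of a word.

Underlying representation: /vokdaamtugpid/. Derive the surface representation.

Rule 1 (stop-cluster i-epenthesis): /k/ and /d/ form a stop–stop cluster, so [i] is inserted between them. /g/ and /p/ form a stop–stop cluster, so [i] is inserted between them. /vokdaamtugpid/ → vokidaamtugipid.
Rule 2 (post-nasal voicing): /t/ is a voiceless stop immediately after the nasal /m/, so it voices to [d]. /vokidaamtugipid/ → vokidaamdugipid.
Rule 3 (final devoicing): /d/ is a voiced obstruent in word-final position, so it devoices to [t]. /vokidaamdugipid/ → vokidaamdugipit.

vokidaamdugipit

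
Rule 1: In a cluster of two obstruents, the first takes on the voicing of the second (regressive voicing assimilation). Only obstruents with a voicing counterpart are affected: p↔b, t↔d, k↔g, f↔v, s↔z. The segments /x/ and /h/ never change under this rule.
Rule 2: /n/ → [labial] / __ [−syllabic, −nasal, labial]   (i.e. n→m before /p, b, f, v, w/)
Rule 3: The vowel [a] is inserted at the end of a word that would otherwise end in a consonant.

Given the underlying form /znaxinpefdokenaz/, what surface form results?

Rule 1 (regressive voicing assimilation): /f/ precedes the voiced obstruent /d/, so it voices to [v] by assimilation. /znaxinpefdokenaz/ → znaxinpevdokenaz.
Rule 2 (nasal place assimilation): /n/ precedes the labial consonant /p/, so it assimilates in place to [m]. /znaxinpevdokenaz/ → znaximpevdokenaz.
Rule 3 (final a-epenthesis): the form ends in the consonant /z/, so [a] is inserted word-finally. /znaximpevdokenaz/ → znaximpevdokenaza.

znaximpevdokenaza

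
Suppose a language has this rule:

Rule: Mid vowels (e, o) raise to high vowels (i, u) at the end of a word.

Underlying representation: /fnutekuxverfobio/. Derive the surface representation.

fnutekuxverfobiu

/o/ is a mid vowel in word-final position, so it raises to [u].
Surface form: [fnutekuxverfobiu].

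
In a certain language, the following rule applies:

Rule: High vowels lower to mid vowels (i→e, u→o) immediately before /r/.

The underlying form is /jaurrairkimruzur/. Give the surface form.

Scanning /jaurrairkimruzur/: /u/ is a high vowel immediately before /r/, so it lowers to [o]; /i/ is a high vowel immediately before /r/, so it lowers to [e]; /i/ at position 10 is not in the conditioning environment; /u/ at position 13 is not in the conditioning environment; /u/ is a high vowel immediately before /r/, so it lowers to [o].
Result: [jaorraerkimruzor].

jaorraerkimruzor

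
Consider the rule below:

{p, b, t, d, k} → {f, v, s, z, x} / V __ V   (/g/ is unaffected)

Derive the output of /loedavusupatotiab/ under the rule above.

/d/ is a stop between vowels /e/ and /a/, so it spirantizes to the fricative [z].
/p/ is a stop between vowels /u/ and /a/, so it spirantizes to the fricative [f].
/t/ is a stop between vowels /a/ and /o/, so it spirantizes to the fricative [s].
/t/ is a stop between vowels /o/ and /i/, so it spirantizes to the fricative [s].
The other instance of /b/ does not occur in the required environment and remains unchanged.
Surface form: [loezavusufasosiab].

loezavusufasosiab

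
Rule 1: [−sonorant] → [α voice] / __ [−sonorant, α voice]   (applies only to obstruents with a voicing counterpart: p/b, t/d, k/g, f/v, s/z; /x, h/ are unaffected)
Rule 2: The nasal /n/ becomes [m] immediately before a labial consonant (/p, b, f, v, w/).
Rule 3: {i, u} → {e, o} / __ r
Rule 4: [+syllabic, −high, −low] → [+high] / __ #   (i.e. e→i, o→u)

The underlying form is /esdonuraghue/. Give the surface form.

Rule 1 (regressive voicing assimilation): /s/ precedes the voiced obstruent /d/, so it voices to [z] by assimilation. /g/ precedes the voiceless obstruent /h/, so it devoices to [k] by assimilation. /esdonuraghue/ → ezdonurakhue.
Rule 2 (nasal place assimilation): no segment meets the environment; /ezdonurakhue/ is unchanged.
Rule 3 (pre-rhotic lowering): /u/ is a high vowel immediately before /r/, so it lowers to [o]. /ezdonurakhue/ → ezdonorakhue.
Rule 4 (final vowel raising): /e/ is a mid vowel in word-final position, so it raises to [i]. /ezdonorakhue/ → ezdonorakhui.

ezdonorakhui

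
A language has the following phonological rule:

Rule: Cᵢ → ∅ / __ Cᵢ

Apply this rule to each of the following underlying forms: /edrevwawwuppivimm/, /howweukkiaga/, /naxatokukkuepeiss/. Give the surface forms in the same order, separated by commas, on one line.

/edrevwawwuppivimm/: /ww/ is a geminate; the first /w/ deletes. /pp/ is a geminate; the first /p/ deletes. /mm/ is a geminate; the first /m/ deletes. → [edrevwawupivim].
/howweukkiaga/: /ww/ is a geminate; the first /w/ deletes. /kk/ is a geminate; the first /k/ deletes. → [howeukiaga].
/naxatokukkuepeiss/: /kk/ is a geminate; the first /k/ deletes. /ss/ is a geminate; the first /s/ deletes. → [naxatokukuepeis].

edrevwawupivim, howeukiaga, naxatokukuepeis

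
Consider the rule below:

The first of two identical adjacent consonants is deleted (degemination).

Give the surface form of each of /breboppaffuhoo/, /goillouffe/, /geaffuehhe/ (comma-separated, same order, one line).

/breboppaffuhoo/: /pp/ is a geminate; the first /p/ deletes. /ff/ is a geminate; the first /f/ deletes. → [brebopafuhoo].
/goillouffe/: /ll/ is a geminate; the first /l/ deletes. /ff/ is a geminate; the first /f/ deletes. → [goiloufe].
/geaffuehhe/: /ff/ is a geminate; the first /f/ deletes. /hh/ is a geminate; the first /h/ deletes. → [geafuehe].

brebopafuhoo, goiloufe, geafuehe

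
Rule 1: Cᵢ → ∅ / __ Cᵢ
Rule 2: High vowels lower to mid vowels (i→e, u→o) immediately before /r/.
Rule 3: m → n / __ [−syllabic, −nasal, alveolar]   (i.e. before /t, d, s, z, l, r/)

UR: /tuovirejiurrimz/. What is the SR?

Rule 1 (degemination): /rr/ is a geminate; the first /r/ deletes. /tuovirejiurrimz/ → tuovirejiurimz.
Rule 2 (pre-rhotic lowering): /i/ is a high vowel immediately before /r/, so it lowers to [e]. /u/ is a high vowel immediately before /r/, so it lowers to [o]. /tuovirejiurimz/ → tuoverejiorimz.
Rule 3 (nasal place assimilation): /m/ precedes the alveolar consonant /z/, so it assimilates in place to [n]. /tuoverejiorimz/ → tuoverejiorinz.

tuoverejiorinz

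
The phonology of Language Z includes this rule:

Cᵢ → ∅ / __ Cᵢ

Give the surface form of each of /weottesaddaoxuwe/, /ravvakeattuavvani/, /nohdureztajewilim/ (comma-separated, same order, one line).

weotesadaoxuwe, ravakeatuavani, nohdureztajewilim

/weottesaddaoxuwe/: /tt/ is a geminate; the first /t/ deletes. /dd/ is a geminate; the first /d/ deletes. → [weotesadaoxuwe].
/ravvakeattuavvani/: /vv/ is a geminate; the first /v/ deletes. /tt/ is a geminate; the first /t/ deletes. /vv/ is a geminate; the first /v/ deletes. → [ravakeatuavani].
/nohdureztajewilim/: the rule's environment is not met; surfaces unchanged as [nohdureztajewilim].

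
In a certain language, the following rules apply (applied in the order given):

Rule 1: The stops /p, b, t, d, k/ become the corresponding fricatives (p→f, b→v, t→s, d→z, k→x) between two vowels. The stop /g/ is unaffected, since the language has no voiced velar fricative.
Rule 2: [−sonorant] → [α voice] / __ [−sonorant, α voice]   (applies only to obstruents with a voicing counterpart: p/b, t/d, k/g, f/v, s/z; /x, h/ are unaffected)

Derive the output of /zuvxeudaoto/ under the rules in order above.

Rule 1 (intervocalic spirantization): /d/ is a stop between vowels /u/ and /a/, so it spirantizes to the fricative [z]. /t/ is a stop between vowels /o/ and /o/, so it spirantizes to the fricative [s]. /zuvxeudaoto/ → zuvxeuzaoso.
Rule 2 (regressive voicing assimilation): /v/ precedes the voiceless obstruent /x/, so it devoices to [f] by assimilation. /zuvxeuzaoso/ → zufxeuzaoso.

zufxeuzaoso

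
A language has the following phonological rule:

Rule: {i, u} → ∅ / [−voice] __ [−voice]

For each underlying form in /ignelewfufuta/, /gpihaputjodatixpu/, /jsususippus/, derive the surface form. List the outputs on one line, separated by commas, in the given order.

ignelewffta, gphaptjodatxpu, jssspps

/ignelewfufuta/: /u/ is a high vowel flanked by voiceless consonants /f/ and /f/, so it deletes. /u/ is a high vowel flanked by voiceless consonants /f/ and /t/, so it deletes. → [ignelewffta].
/gpihaputjodatixpu/: /i/ is a high vowel flanked by voiceless consonants /p/ and /h/, so it deletes. /u/ is a high vowel flanked by voiceless consonants /p/ and /t/, so it deletes. /i/ is a high vowel flanked by voiceless consonants /t/ and /x/, so it deletes. → [gphaptjodatxpu].
/jsususippus/: /u/ is a high vowel flanked by voiceless consonants /s/ and /s/, so it deletes. /u/ is a high vowel flanked by voiceless consonants /s/ and /s/, so it deletes. /i/ is a high vowel flanked by voiceless consonants /s/ and /p/, so it deletes. /u/ is a high vowel flanked by voiceless consonants /p/ and /s/, so it deletes. → [jssspps].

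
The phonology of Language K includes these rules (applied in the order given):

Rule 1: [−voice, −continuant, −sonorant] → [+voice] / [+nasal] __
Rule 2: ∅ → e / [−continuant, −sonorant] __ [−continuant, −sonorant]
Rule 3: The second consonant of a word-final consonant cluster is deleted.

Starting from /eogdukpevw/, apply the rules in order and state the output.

eogedukepev

Rule 1 (post-nasal voicing): no segment meets the environment; /eogdukpevw/ is unchanged.
Rule 2 (stop-cluster e-epenthesis): /g/ and /d/ form a stop–stop cluster, so [e] is inserted between them. /k/ and /p/ form a stop–stop cluster, so [e] is inserted between them. /eogdukpevw/ → eogedukepevw.
Rule 3 (final cluster simplification): /w/ is the second consonant of a word-final cluster /vw/, so it deletes. /eogedukepevw/ → eogedukepev.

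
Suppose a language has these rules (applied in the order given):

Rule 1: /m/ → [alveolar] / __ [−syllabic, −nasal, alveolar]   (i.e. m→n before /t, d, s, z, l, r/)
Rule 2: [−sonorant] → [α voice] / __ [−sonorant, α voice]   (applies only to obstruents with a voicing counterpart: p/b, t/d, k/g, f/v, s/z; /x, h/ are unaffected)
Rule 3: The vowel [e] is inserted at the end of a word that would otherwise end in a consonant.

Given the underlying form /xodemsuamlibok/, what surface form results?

Rule 1 (nasal place assimilation): /m/ precedes the alveolar consonant /s/, so it assimilates in place to [n]. /m/ precedes the alveolar consonant /l/, so it assimilates in place to [n]. /xodemsuamlibok/ → xodensuanlibok.
Rule 2 (regressive voicing assimilation): no segment meets the environment; /xodensuanlibok/ is unchanged.
Rule 3 (final e-epenthesis): the form ends in the consonant /k/, so [e] is inserted word-finally. /xodensuanlibok/ → xodensuanliboke.

xodensuanliboke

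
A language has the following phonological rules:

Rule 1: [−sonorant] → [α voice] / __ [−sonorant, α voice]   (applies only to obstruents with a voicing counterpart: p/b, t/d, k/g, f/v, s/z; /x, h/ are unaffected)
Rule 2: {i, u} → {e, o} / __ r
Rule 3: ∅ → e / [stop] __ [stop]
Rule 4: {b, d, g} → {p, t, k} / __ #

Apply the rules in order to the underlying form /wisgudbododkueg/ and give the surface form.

Rule 1 (regressive voicing assimilation): /s/ precedes the voiced obstruent /g/, so it voices to [z] by assimilation. /d/ precedes the voiceless obstruent /k/, so it devoices to [t] by assimilation. /wisgudbododkueg/ → wizgudbodotkueg.
Rule 2 (pre-rhotic lowering): no segment meets the environment; /wizgudbodotkueg/ is unchanged.
Rule 3 (stop-cluster e-epenthesis): /d/ and /b/ form a stop–stop cluster, so [e] is inserted between them. /t/ and /k/ form a stop–stop cluster, so [e] is inserted between them. /wizgudbodotkueg/ → wizgudebodotekueg.
Rule 4 (final devoicing): /g/ is a voiced stop in word-final position, so it devoices to [k]. /wizgudebodotekueg/ → wizgudebodotekuek.

wizgudebodotekuek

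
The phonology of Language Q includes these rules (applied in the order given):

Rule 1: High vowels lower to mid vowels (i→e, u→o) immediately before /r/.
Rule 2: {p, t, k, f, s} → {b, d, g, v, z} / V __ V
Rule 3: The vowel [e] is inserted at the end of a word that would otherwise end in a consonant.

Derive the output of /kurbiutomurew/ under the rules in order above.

Rule 1 (pre-rhotic lowering): /u/ is a high vowel immediately before /r/, so it lowers to [o]. /u/ is a high vowel immediately before /r/, so it lowers to [o]. /kurbiutomurew/ → korbiutomorew.
Rule 2 (intervocalic voicing): /t/ is a voiceless obstruent between vowels /u/ and /o/, so it voices to [d]. /korbiutomorew/ → korbiudomorew.
Rule 3 (final e-epenthesis): the form ends in the consonant /w/, so [e] is inserted word-finally. /korbiudomorew/ → korbiudomorewe.

korbiudomorewe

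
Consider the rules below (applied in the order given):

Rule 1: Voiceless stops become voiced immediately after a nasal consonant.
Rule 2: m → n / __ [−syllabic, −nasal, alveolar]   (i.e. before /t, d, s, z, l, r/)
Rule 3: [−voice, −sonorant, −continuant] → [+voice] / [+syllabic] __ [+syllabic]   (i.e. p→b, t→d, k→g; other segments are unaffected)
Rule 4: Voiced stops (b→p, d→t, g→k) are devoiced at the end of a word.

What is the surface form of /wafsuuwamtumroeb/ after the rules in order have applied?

wafsuuwandunroep

Rule 1 (post-nasal voicing): /t/ is a voiceless stop immediately after the nasal /m/, so it voices to [d]. /wafsuuwamtumroeb/ → wafsuuwamdumroeb.
Rule 2 (nasal place assimilation): /m/ precedes the alveolar consonant /d/, so it assimilates in place to [n]. /m/ precedes the alveolar consonant /r/, so it assimilates in place to [n]. /wafsuuwamdumroeb/ → wafsuuwandunroeb.
Rule 3 (intervocalic voicing): no segment meets the environment; /wafsuuwandunroeb/ is unchanged.
Rule 4 (final devoicing): /b/ is a voiced stop in word-final position, so it devoices to [p]. /wafsuuwandunroeb/ → wafsuuwandunroep.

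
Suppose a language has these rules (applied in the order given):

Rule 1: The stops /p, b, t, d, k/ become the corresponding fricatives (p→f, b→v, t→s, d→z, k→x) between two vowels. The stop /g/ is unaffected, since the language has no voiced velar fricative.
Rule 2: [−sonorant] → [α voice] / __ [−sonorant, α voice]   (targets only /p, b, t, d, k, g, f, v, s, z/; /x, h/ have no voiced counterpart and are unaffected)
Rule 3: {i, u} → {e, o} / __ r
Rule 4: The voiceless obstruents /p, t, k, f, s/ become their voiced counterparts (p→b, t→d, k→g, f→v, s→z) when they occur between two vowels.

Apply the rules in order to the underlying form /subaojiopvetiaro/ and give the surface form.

suvaojiobveziaro

Rule 1 (intervocalic spirantization): /b/ is a stop between vowels /u/ and /a/, so it spirantizes to the fricative [v]. /t/ is a stop between vowels /e/ and /i/, so it spirantizes to the fricative [s]. /subaojiopvetiaro/ → suvaojiopvesiaro.
Rule 2 (regressive voicing assimilation): /p/ precedes the voiced obstruent /v/, so it voices to [b] by assimilation. /suvaojiopvesiaro/ → suvaojiobvesiaro.
Rule 3 (pre-rhotic lowering): no segment meets the environment; /suvaojiobvesiaro/ is unchanged.
Rule 4 (intervocalic voicing): /s/ is a voiceless obstruent between vowels /e/ and /i/, so it voices to [z]. /suvaojiobvesiaro/ → suvaojiobveziaro.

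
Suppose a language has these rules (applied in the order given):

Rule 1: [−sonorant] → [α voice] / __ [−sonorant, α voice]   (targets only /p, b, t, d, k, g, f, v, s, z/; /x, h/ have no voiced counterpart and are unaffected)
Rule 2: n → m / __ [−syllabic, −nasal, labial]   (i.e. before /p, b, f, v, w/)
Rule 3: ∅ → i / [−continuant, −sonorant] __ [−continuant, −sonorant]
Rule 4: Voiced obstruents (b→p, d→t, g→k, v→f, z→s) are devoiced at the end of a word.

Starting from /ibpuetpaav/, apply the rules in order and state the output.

Rule 1 (regressive voicing assimilation): /b/ precedes the voiceless obstruent /p/, so it devoices to [p] by assimilation. /ibpuetpaav/ → ippuetpaav.
Rule 2 (nasal place assimilation): no segment meets the environment; /ippuetpaav/ is unchanged.
Rule 3 (stop-cluster i-epenthesis): /p/ and /p/ form a stop–stop cluster, so [i] is inserted between them. /t/ and /p/ form a stop–stop cluster, so [i] is inserted between them. /ippuetpaav/ → ipipuetipaav.
Rule 4 (final devoicing): /v/ is a voiced obstruent in word-final position, so it devoices to [f]. /ipipuetipaav/ → ipipuetipaaf.

ipipuetipaaf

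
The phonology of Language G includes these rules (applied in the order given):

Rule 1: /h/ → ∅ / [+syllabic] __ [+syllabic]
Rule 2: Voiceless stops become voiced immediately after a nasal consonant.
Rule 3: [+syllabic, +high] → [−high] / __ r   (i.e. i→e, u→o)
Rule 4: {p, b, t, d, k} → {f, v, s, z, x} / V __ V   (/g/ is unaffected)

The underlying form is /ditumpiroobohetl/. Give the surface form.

disumberoovoetl

Rule 1 (intervocalic h-deletion): /h/ occurs between vowels /o/ and /e/, so it deletes. /ditumpiroobohetl/ → ditumpirooboetl.
Rule 2 (post-nasal voicing): /p/ is a voiceless stop immediately after the nasal /m/, so it voices to [b]. /ditumpirooboetl/ → ditumbirooboetl.
Rule 3 (pre-rhotic lowering): /i/ is a high vowel immediately before /r/, so it lowers to [e]. /ditumbirooboetl/ → ditumberooboetl.
Rule 4 (intervocalic spirantization): /t/ is a stop between vowels /i/ and /u/, so it spirantizes to the fricative [s]. /b/ is a stop between vowels /o/ and /o/, so it spirantizes to the fricative [v]. /ditumberooboetl/ → disumberoovoetl.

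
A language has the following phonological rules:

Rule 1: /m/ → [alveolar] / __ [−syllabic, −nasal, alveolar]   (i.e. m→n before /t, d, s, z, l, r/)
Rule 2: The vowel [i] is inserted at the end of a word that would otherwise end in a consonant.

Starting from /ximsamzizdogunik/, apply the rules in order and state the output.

Rule 1 (nasal place assimilation): /m/ precedes the alveolar consonant /s/, so it assimilates in place to [n]. /m/ precedes the alveolar consonant /z/, so it assimilates in place to [n]. /ximsamzizdogunik/ → xinsanzizdogunik.
Rule 2 (final i-epenthesis): the form ends in the consonant /k/, so [i] is inserted word-finally. /xinsanzizdogunik/ → xinsanzizdoguniki.

xinsanzizdoguniki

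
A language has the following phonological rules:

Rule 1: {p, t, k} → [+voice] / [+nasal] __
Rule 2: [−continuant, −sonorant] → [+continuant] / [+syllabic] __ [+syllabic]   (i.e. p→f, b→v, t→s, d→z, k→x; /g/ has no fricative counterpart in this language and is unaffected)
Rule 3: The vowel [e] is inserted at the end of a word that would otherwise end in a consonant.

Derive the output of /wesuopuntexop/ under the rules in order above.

wesuofundexope

Rule 1 (post-nasal voicing): /t/ is a voiceless stop immediately after the nasal /n/, so it voices to [d]. /wesuopuntexop/ → wesuopundexop.
Rule 2 (intervocalic spirantization): /p/ is a stop between vowels /o/ and /u/, so it spirantizes to the fricative [f]. /wesuopundexop/ → wesuofundexop.
Rule 3 (final e-epenthesis): the form ends in the consonant /p/, so [e] is inserted word-finally. /wesuofundexop/ → wesuofundexope.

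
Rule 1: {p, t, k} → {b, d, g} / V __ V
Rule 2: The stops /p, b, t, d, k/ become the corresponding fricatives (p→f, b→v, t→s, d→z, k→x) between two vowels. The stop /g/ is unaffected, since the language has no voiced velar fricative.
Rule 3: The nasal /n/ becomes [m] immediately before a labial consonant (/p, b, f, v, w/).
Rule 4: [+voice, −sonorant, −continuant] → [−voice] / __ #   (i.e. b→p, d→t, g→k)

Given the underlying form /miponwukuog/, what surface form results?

mivomwuguok

Rule 1 (intervocalic voicing): /p/ is a voiceless stop between vowels /i/ and /o/, so it voices to [b]. /k/ is a voiceless stop between vowels /u/ and /u/, so it voices to [g]. /miponwukuog/ → mibonwuguog.
Rule 2 (intervocalic spirantization): /b/ is a stop between vowels /i/ and /o/, so it spirantizes to the fricative [v]. /mibonwuguog/ → mivonwuguog.
Rule 3 (nasal place assimilation): /n/ precedes the labial consonant /w/, so it assimilates in place to [m]. /mivonwuguog/ → mivomwuguog.
Rule 4 (final devoicing): /g/ is a voiced stop in word-final position, so it devoices to [k]. /mivomwuguog/ → mivomwuguok.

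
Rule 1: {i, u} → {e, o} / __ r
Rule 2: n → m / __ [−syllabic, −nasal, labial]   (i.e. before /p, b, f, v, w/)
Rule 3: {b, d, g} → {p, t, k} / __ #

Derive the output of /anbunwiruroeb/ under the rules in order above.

Rule 1 (pre-rhotic lowering): /i/ is a high vowel immediately before /r/, so it lowers to [e]. /u/ is a high vowel immediately before /r/, so it lowers to [o]. /anbunwiruroeb/ → anbunweroroeb.
Rule 2 (nasal place assimilation): /n/ precedes the labial consonant /b/, so it assimilates in place to [m]. /n/ precedes the labial consonant /w/, so it assimilates in place to [m]. /anbunweroroeb/ → ambumweroroeb.
Rule 3 (final devoicing): /b/ is a voiced stop in word-final position, so it devoices to [p]. /ambumweroroeb/ → ambumweroroep.

ambumweroroep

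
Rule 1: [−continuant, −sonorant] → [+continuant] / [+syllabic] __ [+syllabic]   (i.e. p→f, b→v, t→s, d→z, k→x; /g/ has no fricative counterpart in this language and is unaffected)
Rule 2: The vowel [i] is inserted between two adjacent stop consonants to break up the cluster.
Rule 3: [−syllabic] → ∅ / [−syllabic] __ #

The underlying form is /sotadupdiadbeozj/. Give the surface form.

Rule 1 (intervocalic spirantization): /t/ is a stop between vowels /o/ and /a/, so it spirantizes to the fricative [s]. /d/ is a stop between vowels /a/ and /u/, so it spirantizes to the fricative [z]. /sotadupdiadbeozj/ → sosazupdiadbeozj.
Rule 2 (stop-cluster i-epenthesis): /p/ and /d/ form a stop–stop cluster, so [i] is inserted between them. /d/ and /b/ form a stop–stop cluster, so [i] is inserted between them. /sosazupdiadbeozj/ → sosazupidiadibeozj.
Rule 3 (final cluster simplification): /j/ is the second consonant of a word-final cluster /zj/, so it deletes. /sosazupidiadibeozj/ → sosazupidiadibeoz.

sosazupidiadibeoz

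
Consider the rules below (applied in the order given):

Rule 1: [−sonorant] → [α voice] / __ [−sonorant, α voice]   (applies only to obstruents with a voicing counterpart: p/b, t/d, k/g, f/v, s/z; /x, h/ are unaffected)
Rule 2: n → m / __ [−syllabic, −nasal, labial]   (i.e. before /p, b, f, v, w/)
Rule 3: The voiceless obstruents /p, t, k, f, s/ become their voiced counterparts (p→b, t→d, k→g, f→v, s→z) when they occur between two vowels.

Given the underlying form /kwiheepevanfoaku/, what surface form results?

kwiheebevamfoagu

Rule 1 (regressive voicing assimilation): no segment meets the environment; /kwiheepevanfoaku/ is unchanged.
Rule 2 (nasal place assimilation): /n/ precedes the labial consonant /f/, so it assimilates in place to [m]. /kwiheepevanfoaku/ → kwiheepevamfoaku.
Rule 3 (intervocalic voicing): /p/ is a voiceless obstruent between vowels /e/ and /e/, so it voices to [b]. /k/ is a voiceless obstruent between vowels /a/ and /u/, so it voices to [g]. /kwiheepevamfoaku/ → kwiheebevamfoagu.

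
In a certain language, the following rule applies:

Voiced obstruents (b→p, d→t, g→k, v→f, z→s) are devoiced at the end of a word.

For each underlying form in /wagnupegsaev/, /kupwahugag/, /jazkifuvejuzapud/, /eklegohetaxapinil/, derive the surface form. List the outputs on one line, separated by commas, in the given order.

wagnupegsaef, kupwahugak, jazkifuvejuzaput, eklegohetaxapinil

/wagnupegsaev/: /v/ is a voiced obstruent in word-final position, so it devoices to [f]. → [wagnupegsaef].
/kupwahugag/: /g/ is a voiced obstruent in word-final position, so it devoices to [k]. → [kupwahugak].
/jazkifuvejuzapud/: /d/ is a voiced obstruent in word-final position, so it devoices to [t]. → [jazkifuvejuzaput].
/eklegohetaxapinil/: the rule's environment is not met; surfaces unchanged as [eklegohetaxapinil].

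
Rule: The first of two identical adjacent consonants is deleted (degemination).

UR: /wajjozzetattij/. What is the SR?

/jj/ is a geminate; the first /j/ deletes.
/zz/ is a geminate; the first /z/ deletes.
/tt/ is a geminate; the first /t/ deletes.
Surface form: [wajozetatij].

wajozetatij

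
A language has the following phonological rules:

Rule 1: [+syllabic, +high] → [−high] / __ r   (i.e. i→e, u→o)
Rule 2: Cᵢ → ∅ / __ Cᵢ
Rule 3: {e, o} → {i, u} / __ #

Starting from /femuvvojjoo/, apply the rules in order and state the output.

femuvojou

Rule 1 (pre-rhotic lowering): no segment meets the environment; /femuvvojjoo/ is unchanged.
Rule 2 (degemination): /vv/ is a geminate; the first /v/ deletes. /jj/ is a geminate; the first /j/ deletes. /femuvvojjoo/ → femuvojoo.
Rule 3 (final vowel raising): /o/ is a mid vowel in word-final position, so it raises to [u]. /femuvojoo/ → femuvojou.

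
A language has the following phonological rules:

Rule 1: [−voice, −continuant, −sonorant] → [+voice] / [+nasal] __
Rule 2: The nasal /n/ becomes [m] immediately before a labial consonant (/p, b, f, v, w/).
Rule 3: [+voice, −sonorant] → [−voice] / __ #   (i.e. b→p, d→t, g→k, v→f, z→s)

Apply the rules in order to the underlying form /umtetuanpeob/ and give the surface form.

umdetuambeop

Rule 1 (post-nasal voicing): /t/ is a voiceless stop immediately after the nasal /m/, so it voices to [d]. /p/ is a voiceless stop immediately after the nasal /n/, so it voices to [b]. /umtetuanpeob/ → umdetuanbeob.
Rule 2 (nasal place assimilation): /n/ precedes the labial consonant /b/, so it assimilates in place to [m]. /umdetuanbeob/ → umdetuambeob.
Rule 3 (final devoicing): /b/ is a voiced obstruent in word-final position, so it devoices to [p]. /umdetuambeob/ → umdetuambeop.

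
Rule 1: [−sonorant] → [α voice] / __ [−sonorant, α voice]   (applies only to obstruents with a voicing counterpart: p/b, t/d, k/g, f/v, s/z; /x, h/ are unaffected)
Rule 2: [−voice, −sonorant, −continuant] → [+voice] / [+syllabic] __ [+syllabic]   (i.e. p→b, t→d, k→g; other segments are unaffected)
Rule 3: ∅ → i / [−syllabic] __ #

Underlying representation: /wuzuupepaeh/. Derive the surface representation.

Rule 1 (regressive voicing assimilation): no segment meets the environment; /wuzuupepaeh/ is unchanged.
Rule 2 (intervocalic voicing): /p/ is a voiceless stop between vowels /u/ and /e/, so it voices to [b]. /p/ is a voiceless stop between vowels /e/ and /a/, so it voices to [b]. /wuzuupepaeh/ → wuzuubebaeh.
Rule 3 (final i-epenthesis): the form ends in the consonant /h/, so [i] is inserted word-finally. /wuzuubebaeh/ → wuzuubebaehi.

wuzuubebaehi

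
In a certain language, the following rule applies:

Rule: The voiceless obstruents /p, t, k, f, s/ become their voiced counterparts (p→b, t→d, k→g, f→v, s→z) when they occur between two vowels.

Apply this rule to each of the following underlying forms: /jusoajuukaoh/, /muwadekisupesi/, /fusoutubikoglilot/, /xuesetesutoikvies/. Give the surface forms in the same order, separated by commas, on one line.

/jusoajuukaoh/: /s/ is a voiceless obstruent between vowels /u/ and /o/, so it voices to [z]. /k/ is a voiceless obstruent between vowels /u/ and /a/, so it voices to [g]. → [juzoajuugaoh].
/muwadekisupesi/: /k/ is a voiceless obstruent between vowels /e/ and /i/, so it voices to [g]. /s/ is a voiceless obstruent between vowels /i/ and /u/, so it voices to [z]. /p/ is a voiceless obstruent between vowels /u/ and /e/, so it voices to [b]. /s/ is a voiceless obstruent between vowels /e/ and /i/, so it voices to [z]. → [muwadegizubezi].
/fusoutubikoglilot/: /s/ is a voiceless obstruent between vowels /u/ and /o/, so it voices to [z]. /t/ is a voiceless obstruent between vowels /u/ and /u/, so it voices to [d]. /k/ is a voiceless obstruent between vowels /i/ and /o/, so it voices to [g]. → [fuzoudubigoglilot].
/xuesetesutoikvies/: /s/ is a voiceless obstruent between vowels /e/ and /e/, so it voices to [z]. /t/ is a voiceless obstruent between vowels /e/ and /e/, so it voices to [d]. /s/ is a voiceless obstruent between vowels /e/ and /u/, so it voices to [z]. /t/ is a voiceless obstruent between vowels /u/ and /o/, so it voices to [d]. → [xuezedezudoikvies].

juzoajuugaoh, muwadegizubezi, fuzoudubigoglilot, xuezedezudoikvies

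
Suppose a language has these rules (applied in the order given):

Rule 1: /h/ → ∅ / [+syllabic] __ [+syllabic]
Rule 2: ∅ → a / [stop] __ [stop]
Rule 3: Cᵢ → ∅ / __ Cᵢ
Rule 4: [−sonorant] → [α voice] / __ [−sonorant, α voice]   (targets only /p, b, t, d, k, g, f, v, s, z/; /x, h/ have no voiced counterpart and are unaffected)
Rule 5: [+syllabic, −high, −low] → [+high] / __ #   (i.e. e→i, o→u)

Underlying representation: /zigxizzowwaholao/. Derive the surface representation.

Rule 1 (intervocalic h-deletion): /h/ occurs between vowels /a/ and /o/, so it deletes. /zigxizzowwaholao/ → zigxizzowwaolao.
Rule 2 (stop-cluster a-epenthesis): no segment meets the environment; /zigxizzowwaolao/ is unchanged.
Rule 3 (degemination): /zz/ is a geminate; the first /z/ deletes. /ww/ is a geminate; the first /w/ deletes. /zigxizzowwaolao/ → zigxizowaolao.
Rule 4 (regressive voicing assimilation): /g/ precedes the voiceless obstruent /x/, so it devoices to [k] by assimilation. /zigxizowaolao/ → zikxizowaolao.
Rule 5 (final vowel raising): /o/ is a mid vowel in word-final position, so it raises to [u]. /zikxizowaolao/ → zikxizowaolau.

zikxizowaolau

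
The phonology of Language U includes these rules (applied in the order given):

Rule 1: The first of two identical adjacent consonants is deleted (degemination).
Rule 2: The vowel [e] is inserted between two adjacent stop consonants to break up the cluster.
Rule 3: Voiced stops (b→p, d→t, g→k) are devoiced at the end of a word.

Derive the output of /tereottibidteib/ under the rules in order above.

Rule 1 (degemination): /tt/ is a geminate; the first /t/ deletes. /tereottibidteib/ → tereotibidteib.
Rule 2 (stop-cluster e-epenthesis): /d/ and /t/ form a stop–stop cluster, so [e] is inserted between them. /tereotibidteib/ → tereotibideteib.
Rule 3 (final devoicing): /b/ is a voiced stop in word-final position, so it devoices to [p]. /tereotibideteib/ → tereotibideteip.

tereotibideteip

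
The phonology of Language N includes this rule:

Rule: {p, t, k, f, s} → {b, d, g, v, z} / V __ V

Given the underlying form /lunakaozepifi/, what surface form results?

/k/ is a voiceless obstruent between vowels /a/ and /a/, so it voices to [g].
/p/ is a voiceless obstruent between vowels /e/ and /i/, so it voices to [b].
/f/ is a voiceless obstruent between vowels /i/ and /i/, so it voices to [v].
Surface form: [lunagaozebivi].

lunagaozebivi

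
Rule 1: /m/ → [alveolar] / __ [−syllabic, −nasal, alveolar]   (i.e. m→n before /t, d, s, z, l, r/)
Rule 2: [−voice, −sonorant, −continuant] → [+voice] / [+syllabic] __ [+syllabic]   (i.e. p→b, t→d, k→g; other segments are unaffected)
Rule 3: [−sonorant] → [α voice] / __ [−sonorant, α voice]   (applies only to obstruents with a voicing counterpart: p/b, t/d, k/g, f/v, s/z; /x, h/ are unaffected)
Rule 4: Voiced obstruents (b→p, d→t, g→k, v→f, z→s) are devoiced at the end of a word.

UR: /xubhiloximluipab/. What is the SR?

Rule 1 (nasal place assimilation): /m/ precedes the alveolar consonant /l/, so it assimilates in place to [n]. /xubhiloximluipab/ → xubhiloxinluipab.
Rule 2 (intervocalic voicing): /p/ is a voiceless stop between vowels /i/ and /a/, so it voices to [b]. /xubhiloxinluipab/ → xubhiloxinluibab.
Rule 3 (regressive voicing assimilation): /b/ precedes the voiceless obstruent /h/, so it devoices to [p] by assimilation. /xubhiloxinluibab/ → xuphiloxinluibab.
Rule 4 (final devoicing): /b/ is a voiced obstruent in word-final position, so it devoices to [p]. /xuphiloxinluibab/ → xuphiloxinluibap.

xuphiloxinluibap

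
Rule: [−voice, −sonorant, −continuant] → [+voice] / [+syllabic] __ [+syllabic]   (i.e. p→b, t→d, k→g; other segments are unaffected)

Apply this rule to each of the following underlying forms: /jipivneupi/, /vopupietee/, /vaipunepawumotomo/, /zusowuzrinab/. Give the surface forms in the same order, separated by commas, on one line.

jibivneubi, vobubiedee, vaibunebawumodomo, zusowuzrinab

/jipivneupi/: /p/ is a voiceless stop between vowels /i/ and /i/, so it voices to [b]. /p/ is a voiceless stop between vowels /u/ and /i/, so it voices to [b]. → [jibivneubi].
/vopupietee/: /p/ is a voiceless stop between vowels /o/ and /u/, so it voices to [b]. /p/ is a voiceless stop between vowels /u/ and /i/, so it voices to [b]. /t/ is a voiceless stop between vowels /e/ and /e/, so it voices to [d]. → [vobubiedee].
/vaipunepawumotomo/: /p/ is a voiceless stop between vowels /i/ and /u/, so it voices to [b]. /p/ is a voiceless stop between vowels /e/ and /a/, so it voices to [b]. /t/ is a voiceless stop between vowels /o/ and /o/, so it voices to [d]. → [vaibunebawumodomo].
/zusowuzrinab/: the rule's environment is not met; surfaces unchanged as [zusowuzrinab].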